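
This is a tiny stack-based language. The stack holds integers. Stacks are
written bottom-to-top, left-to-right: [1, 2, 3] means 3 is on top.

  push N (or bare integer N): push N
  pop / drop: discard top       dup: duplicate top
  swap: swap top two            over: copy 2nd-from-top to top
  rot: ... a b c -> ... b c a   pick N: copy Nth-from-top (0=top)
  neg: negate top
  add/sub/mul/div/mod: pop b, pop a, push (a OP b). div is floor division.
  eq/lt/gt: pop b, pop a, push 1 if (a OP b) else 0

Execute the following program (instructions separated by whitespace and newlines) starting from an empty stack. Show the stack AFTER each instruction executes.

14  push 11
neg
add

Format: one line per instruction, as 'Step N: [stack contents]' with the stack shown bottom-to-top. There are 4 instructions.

Step 1: [14]
Step 2: [14, 11]
Step 3: [14, -11]
Step 4: [3]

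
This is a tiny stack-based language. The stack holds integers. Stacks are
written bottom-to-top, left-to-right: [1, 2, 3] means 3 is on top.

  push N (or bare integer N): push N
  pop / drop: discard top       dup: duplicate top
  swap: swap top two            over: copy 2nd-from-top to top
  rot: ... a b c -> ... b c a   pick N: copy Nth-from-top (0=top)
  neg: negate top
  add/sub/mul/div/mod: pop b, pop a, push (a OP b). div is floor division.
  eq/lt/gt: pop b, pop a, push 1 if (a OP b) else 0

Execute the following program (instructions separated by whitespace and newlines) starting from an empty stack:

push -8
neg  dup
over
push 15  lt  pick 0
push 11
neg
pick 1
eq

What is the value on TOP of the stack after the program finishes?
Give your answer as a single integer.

After 'push -8': [-8]
After 'neg': [8]
After 'dup': [8, 8]
After 'over': [8, 8, 8]
After 'push 15': [8, 8, 8, 15]
After 'lt': [8, 8, 1]
After 'pick 0': [8, 8, 1, 1]
After 'push 11': [8, 8, 1, 1, 11]
After 'neg': [8, 8, 1, 1, -11]
After 'pick 1': [8, 8, 1, 1, -11, 1]
After 'eq': [8, 8, 1, 1, 0]

Answer: 0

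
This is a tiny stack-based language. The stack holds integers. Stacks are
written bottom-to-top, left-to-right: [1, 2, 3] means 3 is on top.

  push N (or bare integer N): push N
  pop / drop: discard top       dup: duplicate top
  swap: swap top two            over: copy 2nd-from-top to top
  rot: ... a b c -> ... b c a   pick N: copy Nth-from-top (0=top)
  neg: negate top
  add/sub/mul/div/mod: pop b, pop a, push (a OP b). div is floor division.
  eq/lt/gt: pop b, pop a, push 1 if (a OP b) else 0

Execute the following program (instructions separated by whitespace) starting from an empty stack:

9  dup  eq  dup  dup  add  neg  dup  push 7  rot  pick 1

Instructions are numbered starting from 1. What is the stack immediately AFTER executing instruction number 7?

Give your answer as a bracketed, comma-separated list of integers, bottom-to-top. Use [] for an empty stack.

Answer: [1, -2]

Derivation:
Step 1 ('9'): [9]
Step 2 ('dup'): [9, 9]
Step 3 ('eq'): [1]
Step 4 ('dup'): [1, 1]
Step 5 ('dup'): [1, 1, 1]
Step 6 ('add'): [1, 2]
Step 7 ('neg'): [1, -2]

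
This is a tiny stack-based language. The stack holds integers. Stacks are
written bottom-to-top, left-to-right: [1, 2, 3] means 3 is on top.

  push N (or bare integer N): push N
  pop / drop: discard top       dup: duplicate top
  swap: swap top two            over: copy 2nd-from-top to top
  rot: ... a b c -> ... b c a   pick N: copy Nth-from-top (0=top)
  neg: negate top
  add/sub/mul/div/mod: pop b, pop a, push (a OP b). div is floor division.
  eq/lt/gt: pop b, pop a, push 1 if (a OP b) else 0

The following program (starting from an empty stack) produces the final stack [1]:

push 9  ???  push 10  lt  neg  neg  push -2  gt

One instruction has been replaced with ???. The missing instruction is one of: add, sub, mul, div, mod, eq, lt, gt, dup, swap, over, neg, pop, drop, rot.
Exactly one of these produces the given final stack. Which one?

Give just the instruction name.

Answer: neg

Derivation:
Stack before ???: [9]
Stack after ???:  [-9]
The instruction that transforms [9] -> [-9] is: neg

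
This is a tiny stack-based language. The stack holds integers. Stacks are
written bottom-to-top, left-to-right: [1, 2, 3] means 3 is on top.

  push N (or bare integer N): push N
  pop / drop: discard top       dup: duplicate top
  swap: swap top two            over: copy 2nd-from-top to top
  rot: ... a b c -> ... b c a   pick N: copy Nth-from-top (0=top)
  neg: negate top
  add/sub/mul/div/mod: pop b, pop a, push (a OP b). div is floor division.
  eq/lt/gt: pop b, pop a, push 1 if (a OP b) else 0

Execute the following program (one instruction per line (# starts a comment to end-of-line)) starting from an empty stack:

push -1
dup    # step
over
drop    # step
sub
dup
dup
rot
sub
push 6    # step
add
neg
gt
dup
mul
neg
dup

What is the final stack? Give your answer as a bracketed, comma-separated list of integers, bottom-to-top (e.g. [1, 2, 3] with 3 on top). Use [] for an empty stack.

Answer: [-1, -1]

Derivation:
After 'push -1': [-1]
After 'dup': [-1, -1]
After 'over': [-1, -1, -1]
After 'drop': [-1, -1]
After 'sub': [0]
After 'dup': [0, 0]
After 'dup': [0, 0, 0]
After 'rot': [0, 0, 0]
After 'sub': [0, 0]
After 'push 6': [0, 0, 6]
After 'add': [0, 6]
After 'neg': [0, -6]
After 'gt': [1]
After 'dup': [1, 1]
After 'mul': [1]
After 'neg': [-1]
After 'dup': [-1, -1]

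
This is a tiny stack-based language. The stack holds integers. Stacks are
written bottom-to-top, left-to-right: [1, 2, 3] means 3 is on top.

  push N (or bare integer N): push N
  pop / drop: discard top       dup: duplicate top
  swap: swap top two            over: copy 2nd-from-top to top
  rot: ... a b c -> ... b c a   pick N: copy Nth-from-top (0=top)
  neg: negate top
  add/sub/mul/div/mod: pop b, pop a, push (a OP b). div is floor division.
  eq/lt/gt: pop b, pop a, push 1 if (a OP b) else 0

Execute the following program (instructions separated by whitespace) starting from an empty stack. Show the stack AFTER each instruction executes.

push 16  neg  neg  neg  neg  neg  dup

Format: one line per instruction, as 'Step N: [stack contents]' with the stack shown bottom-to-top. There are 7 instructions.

Step 1: [16]
Step 2: [-16]
Step 3: [16]
Step 4: [-16]
Step 5: [16]
Step 6: [-16]
Step 7: [-16, -16]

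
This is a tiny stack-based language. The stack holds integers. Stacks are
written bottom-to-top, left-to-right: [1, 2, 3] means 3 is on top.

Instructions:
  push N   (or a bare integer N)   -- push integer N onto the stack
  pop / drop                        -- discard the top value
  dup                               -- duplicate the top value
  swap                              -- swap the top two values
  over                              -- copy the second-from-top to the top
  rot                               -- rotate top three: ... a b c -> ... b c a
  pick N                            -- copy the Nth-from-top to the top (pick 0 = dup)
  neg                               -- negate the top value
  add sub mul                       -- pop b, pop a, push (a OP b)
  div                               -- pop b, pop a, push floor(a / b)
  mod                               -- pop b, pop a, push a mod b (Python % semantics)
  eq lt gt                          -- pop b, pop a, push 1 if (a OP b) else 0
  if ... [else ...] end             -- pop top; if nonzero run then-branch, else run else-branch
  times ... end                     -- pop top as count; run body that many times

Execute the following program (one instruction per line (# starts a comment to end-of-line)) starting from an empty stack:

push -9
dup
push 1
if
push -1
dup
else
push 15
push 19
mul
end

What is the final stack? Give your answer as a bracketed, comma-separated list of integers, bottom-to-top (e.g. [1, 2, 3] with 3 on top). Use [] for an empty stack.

Answer: [-9, -9, -1, -1]

Derivation:
After 'push -9': [-9]
After 'dup': [-9, -9]
After 'push 1': [-9, -9, 1]
After 'if': [-9, -9]
After 'push -1': [-9, -9, -1]
After 'dup': [-9, -9, -1, -1]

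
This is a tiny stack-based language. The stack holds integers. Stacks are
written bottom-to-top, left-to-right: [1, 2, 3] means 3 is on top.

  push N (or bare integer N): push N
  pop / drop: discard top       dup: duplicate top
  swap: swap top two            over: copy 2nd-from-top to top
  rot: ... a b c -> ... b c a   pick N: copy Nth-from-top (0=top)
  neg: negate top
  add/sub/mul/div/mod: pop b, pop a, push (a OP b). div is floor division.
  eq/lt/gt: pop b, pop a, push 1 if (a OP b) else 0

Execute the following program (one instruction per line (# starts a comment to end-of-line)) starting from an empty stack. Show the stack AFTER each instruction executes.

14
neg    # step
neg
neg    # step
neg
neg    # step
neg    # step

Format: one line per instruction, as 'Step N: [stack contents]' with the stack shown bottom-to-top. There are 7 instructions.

Step 1: [14]
Step 2: [-14]
Step 3: [14]
Step 4: [-14]
Step 5: [14]
Step 6: [-14]
Step 7: [14]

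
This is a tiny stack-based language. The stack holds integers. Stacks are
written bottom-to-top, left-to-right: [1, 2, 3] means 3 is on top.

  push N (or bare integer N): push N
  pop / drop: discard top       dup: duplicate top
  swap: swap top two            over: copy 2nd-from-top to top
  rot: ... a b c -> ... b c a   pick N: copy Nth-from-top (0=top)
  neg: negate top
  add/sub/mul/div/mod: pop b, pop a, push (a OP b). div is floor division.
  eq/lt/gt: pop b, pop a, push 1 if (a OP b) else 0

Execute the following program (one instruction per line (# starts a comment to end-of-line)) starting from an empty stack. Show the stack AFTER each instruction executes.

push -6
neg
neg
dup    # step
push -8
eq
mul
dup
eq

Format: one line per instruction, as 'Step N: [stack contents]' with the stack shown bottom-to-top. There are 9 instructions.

Step 1: [-6]
Step 2: [6]
Step 3: [-6]
Step 4: [-6, -6]
Step 5: [-6, -6, -8]
Step 6: [-6, 0]
Step 7: [0]
Step 8: [0, 0]
Step 9: [1]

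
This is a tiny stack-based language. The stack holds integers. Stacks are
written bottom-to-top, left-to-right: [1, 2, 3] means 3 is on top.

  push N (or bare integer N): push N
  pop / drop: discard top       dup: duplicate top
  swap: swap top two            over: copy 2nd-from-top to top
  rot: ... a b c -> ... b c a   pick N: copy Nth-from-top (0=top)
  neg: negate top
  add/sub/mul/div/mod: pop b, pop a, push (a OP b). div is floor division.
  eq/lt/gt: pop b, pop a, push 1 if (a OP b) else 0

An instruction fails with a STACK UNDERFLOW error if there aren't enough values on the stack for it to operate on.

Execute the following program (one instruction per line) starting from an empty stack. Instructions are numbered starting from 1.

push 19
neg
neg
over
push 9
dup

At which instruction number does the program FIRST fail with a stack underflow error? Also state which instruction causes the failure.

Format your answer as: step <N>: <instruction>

Answer: step 4: over

Derivation:
Step 1 ('push 19'): stack = [19], depth = 1
Step 2 ('neg'): stack = [-19], depth = 1
Step 3 ('neg'): stack = [19], depth = 1
Step 4 ('over'): needs 2 value(s) but depth is 1 — STACK UNDERFLOW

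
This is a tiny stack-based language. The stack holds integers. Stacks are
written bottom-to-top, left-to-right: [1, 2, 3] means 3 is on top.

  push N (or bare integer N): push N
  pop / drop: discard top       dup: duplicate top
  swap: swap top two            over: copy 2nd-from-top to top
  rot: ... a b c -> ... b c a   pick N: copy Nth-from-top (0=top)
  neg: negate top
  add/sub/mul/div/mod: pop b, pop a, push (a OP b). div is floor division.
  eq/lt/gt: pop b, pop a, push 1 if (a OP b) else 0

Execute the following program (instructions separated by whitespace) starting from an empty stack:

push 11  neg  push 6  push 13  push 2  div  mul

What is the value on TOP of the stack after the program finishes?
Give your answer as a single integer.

After 'push 11': [11]
After 'neg': [-11]
After 'push 6': [-11, 6]
After 'push 13': [-11, 6, 13]
After 'push 2': [-11, 6, 13, 2]
After 'div': [-11, 6, 6]
After 'mul': [-11, 36]

Answer: 36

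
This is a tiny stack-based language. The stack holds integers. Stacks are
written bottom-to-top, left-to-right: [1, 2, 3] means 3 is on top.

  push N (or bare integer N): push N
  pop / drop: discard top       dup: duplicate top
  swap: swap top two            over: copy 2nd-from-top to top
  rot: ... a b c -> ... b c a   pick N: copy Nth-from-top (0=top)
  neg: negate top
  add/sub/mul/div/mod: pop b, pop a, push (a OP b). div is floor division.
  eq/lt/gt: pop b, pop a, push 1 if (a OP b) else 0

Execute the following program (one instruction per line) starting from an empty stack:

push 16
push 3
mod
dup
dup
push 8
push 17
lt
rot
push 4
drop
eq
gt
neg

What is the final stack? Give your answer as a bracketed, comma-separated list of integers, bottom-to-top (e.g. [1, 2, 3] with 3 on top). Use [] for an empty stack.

Answer: [1, 0]

Derivation:
After 'push 16': [16]
After 'push 3': [16, 3]
After 'mod': [1]
After 'dup': [1, 1]
After 'dup': [1, 1, 1]
After 'push 8': [1, 1, 1, 8]
After 'push 17': [1, 1, 1, 8, 17]
After 'lt': [1, 1, 1, 1]
After 'rot': [1, 1, 1, 1]
After 'push 4': [1, 1, 1, 1, 4]
After 'drop': [1, 1, 1, 1]
After 'eq': [1, 1, 1]
After 'gt': [1, 0]
After 'neg': [1, 0]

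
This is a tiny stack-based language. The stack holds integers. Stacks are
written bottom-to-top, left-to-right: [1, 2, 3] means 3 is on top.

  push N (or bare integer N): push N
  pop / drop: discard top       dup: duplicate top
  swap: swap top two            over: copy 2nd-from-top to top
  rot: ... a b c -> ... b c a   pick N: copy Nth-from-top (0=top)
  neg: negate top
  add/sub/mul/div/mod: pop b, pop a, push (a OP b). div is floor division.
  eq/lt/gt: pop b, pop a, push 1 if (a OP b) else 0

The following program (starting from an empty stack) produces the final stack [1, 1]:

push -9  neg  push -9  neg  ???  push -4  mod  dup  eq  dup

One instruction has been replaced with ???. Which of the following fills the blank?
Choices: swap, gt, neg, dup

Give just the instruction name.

Stack before ???: [9, 9]
Stack after ???:  [0]
Checking each choice:
  swap: produces [9, 1, 1]
  gt: MATCH
  neg: produces [9, 1, 1]
  dup: produces [9, 9, 1, 1]


Answer: gt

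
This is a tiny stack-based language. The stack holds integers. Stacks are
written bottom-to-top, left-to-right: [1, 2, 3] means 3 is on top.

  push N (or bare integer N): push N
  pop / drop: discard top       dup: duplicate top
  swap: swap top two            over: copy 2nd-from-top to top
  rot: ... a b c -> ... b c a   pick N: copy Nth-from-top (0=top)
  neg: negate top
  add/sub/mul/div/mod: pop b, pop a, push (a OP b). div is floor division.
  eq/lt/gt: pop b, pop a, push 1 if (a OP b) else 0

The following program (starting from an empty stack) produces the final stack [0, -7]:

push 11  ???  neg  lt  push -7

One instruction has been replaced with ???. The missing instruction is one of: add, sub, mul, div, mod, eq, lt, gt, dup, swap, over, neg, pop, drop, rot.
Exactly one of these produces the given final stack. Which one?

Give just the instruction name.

Answer: dup

Derivation:
Stack before ???: [11]
Stack after ???:  [11, 11]
The instruction that transforms [11] -> [11, 11] is: dup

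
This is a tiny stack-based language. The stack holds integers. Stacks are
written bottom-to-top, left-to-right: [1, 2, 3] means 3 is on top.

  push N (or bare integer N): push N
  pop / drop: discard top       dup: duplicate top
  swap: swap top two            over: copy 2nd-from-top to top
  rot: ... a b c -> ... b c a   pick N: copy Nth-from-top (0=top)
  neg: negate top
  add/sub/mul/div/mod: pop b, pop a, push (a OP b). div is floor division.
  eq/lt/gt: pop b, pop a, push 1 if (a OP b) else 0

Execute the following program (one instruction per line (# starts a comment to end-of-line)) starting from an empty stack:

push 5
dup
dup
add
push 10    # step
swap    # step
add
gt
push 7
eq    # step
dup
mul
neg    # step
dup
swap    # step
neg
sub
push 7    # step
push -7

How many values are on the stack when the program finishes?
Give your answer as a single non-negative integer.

Answer: 3

Derivation:
After 'push 5': stack = [5] (depth 1)
After 'dup': stack = [5, 5] (depth 2)
After 'dup': stack = [5, 5, 5] (depth 3)
After 'add': stack = [5, 10] (depth 2)
After 'push 10': stack = [5, 10, 10] (depth 3)
After 'swap': stack = [5, 10, 10] (depth 3)
After 'add': stack = [5, 20] (depth 2)
After 'gt': stack = [0] (depth 1)
After 'push 7': stack = [0, 7] (depth 2)
After 'eq': stack = [0] (depth 1)
After 'dup': stack = [0, 0] (depth 2)
After 'mul': stack = [0] (depth 1)
After 'neg': stack = [0] (depth 1)
After 'dup': stack = [0, 0] (depth 2)
After 'swap': stack = [0, 0] (depth 2)
After 'neg': stack = [0, 0] (depth 2)
After 'sub': stack = [0] (depth 1)
After 'push 7': stack = [0, 7] (depth 2)
After 'push -7': stack = [0, 7, -7] (depth 3)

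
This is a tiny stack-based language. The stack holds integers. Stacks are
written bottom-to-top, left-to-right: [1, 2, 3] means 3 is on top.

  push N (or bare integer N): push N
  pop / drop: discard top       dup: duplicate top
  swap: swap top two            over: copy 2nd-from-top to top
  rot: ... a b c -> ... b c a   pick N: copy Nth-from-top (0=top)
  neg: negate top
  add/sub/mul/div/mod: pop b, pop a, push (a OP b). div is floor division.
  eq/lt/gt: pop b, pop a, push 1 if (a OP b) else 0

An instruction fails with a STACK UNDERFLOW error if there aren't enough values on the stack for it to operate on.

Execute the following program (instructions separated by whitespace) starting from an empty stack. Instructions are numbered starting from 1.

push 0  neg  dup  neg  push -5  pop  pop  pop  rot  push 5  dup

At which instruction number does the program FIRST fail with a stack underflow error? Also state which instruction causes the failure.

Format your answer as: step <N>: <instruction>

Step 1 ('push 0'): stack = [0], depth = 1
Step 2 ('neg'): stack = [0], depth = 1
Step 3 ('dup'): stack = [0, 0], depth = 2
Step 4 ('neg'): stack = [0, 0], depth = 2
Step 5 ('push -5'): stack = [0, 0, -5], depth = 3
Step 6 ('pop'): stack = [0, 0], depth = 2
Step 7 ('pop'): stack = [0], depth = 1
Step 8 ('pop'): stack = [], depth = 0
Step 9 ('rot'): needs 3 value(s) but depth is 0 — STACK UNDERFLOW

Answer: step 9: rot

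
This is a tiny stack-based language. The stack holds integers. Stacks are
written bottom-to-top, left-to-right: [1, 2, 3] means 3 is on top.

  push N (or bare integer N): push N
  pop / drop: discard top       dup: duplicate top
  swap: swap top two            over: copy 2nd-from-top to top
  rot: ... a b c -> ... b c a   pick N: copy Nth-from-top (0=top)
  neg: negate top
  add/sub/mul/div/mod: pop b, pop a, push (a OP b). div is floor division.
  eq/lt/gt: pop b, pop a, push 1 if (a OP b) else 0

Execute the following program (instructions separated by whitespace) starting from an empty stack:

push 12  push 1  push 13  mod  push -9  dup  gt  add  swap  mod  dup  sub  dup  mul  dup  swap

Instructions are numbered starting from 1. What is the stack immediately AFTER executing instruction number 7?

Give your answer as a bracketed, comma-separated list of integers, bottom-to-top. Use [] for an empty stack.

Step 1 ('push 12'): [12]
Step 2 ('push 1'): [12, 1]
Step 3 ('push 13'): [12, 1, 13]
Step 4 ('mod'): [12, 1]
Step 5 ('push -9'): [12, 1, -9]
Step 6 ('dup'): [12, 1, -9, -9]
Step 7 ('gt'): [12, 1, 0]

Answer: [12, 1, 0]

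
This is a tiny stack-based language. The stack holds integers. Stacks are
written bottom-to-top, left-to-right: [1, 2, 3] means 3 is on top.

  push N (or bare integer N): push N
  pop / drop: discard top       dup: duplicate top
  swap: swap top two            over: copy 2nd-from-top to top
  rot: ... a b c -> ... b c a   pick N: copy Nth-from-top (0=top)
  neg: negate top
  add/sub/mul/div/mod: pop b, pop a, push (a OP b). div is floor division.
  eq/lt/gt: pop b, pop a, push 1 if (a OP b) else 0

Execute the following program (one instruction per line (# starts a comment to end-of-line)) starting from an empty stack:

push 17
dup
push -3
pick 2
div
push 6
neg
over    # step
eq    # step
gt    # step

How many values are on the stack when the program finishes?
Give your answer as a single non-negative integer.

Answer: 3

Derivation:
After 'push 17': stack = [17] (depth 1)
After 'dup': stack = [17, 17] (depth 2)
After 'push -3': stack = [17, 17, -3] (depth 3)
After 'pick 2': stack = [17, 17, -3, 17] (depth 4)
After 'div': stack = [17, 17, -1] (depth 3)
After 'push 6': stack = [17, 17, -1, 6] (depth 4)
After 'neg': stack = [17, 17, -1, -6] (depth 4)
After 'over': stack = [17, 17, -1, -6, -1] (depth 5)
After 'eq': stack = [17, 17, -1, 0] (depth 4)
After 'gt': stack = [17, 17, 0] (depth 3)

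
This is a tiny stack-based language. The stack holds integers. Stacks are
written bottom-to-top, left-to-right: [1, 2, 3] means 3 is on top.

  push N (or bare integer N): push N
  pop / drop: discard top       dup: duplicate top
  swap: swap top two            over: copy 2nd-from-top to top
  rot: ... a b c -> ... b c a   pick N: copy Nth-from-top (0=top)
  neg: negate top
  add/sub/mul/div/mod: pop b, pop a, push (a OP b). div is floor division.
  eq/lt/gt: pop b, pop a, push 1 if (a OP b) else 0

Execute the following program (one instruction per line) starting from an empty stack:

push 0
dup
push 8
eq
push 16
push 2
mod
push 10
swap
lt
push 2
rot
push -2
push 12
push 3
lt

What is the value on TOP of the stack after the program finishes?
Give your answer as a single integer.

After 'push 0': [0]
After 'dup': [0, 0]
After 'push 8': [0, 0, 8]
After 'eq': [0, 0]
After 'push 16': [0, 0, 16]
After 'push 2': [0, 0, 16, 2]
After 'mod': [0, 0, 0]
After 'push 10': [0, 0, 0, 10]
After 'swap': [0, 0, 10, 0]
After 'lt': [0, 0, 0]
After 'push 2': [0, 0, 0, 2]
After 'rot': [0, 0, 2, 0]
After 'push -2': [0, 0, 2, 0, -2]
After 'push 12': [0, 0, 2, 0, -2, 12]
After 'push 3': [0, 0, 2, 0, -2, 12, 3]
After 'lt': [0, 0, 2, 0, -2, 0]

Answer: 0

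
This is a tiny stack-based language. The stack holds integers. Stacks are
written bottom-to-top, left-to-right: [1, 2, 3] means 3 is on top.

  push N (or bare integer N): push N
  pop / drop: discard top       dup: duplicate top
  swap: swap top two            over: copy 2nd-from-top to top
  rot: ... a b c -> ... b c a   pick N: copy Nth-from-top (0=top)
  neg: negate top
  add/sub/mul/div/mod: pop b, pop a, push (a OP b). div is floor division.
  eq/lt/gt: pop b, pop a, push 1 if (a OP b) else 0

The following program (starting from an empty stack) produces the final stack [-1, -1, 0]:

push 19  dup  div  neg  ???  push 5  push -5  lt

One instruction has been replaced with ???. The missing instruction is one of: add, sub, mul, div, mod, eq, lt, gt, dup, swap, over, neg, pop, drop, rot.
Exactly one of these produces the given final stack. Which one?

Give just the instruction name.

Stack before ???: [-1]
Stack after ???:  [-1, -1]
The instruction that transforms [-1] -> [-1, -1] is: dup

Answer: dup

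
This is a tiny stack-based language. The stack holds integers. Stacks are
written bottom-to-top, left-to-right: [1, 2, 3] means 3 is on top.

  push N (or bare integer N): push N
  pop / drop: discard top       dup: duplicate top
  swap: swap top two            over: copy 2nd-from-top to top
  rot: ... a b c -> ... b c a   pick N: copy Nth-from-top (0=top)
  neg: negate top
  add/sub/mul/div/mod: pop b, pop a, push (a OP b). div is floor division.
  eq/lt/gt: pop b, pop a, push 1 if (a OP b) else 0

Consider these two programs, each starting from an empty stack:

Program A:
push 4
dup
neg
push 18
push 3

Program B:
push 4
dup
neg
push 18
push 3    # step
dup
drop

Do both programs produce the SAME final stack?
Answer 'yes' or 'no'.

Program A trace:
  After 'push 4': [4]
  After 'dup': [4, 4]
  After 'neg': [4, -4]
  After 'push 18': [4, -4, 18]
  After 'push 3': [4, -4, 18, 3]
Program A final stack: [4, -4, 18, 3]

Program B trace:
  After 'push 4': [4]
  After 'dup': [4, 4]
  After 'neg': [4, -4]
  After 'push 18': [4, -4, 18]
  After 'push 3': [4, -4, 18, 3]
  After 'dup': [4, -4, 18, 3, 3]
  After 'drop': [4, -4, 18, 3]
Program B final stack: [4, -4, 18, 3]
Same: yes

Answer: yes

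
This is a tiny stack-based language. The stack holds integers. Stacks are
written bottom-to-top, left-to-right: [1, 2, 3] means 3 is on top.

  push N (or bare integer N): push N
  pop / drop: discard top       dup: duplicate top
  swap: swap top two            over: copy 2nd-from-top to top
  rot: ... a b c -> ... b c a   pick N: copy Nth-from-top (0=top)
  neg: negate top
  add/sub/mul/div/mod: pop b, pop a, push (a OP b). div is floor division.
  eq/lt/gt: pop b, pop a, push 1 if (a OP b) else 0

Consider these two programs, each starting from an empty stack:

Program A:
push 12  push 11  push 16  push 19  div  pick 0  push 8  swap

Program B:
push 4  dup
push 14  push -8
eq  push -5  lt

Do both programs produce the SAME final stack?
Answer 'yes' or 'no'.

Program A trace:
  After 'push 12': [12]
  After 'push 11': [12, 11]
  After 'push 16': [12, 11, 16]
  After 'push 19': [12, 11, 16, 19]
  After 'div': [12, 11, 0]
  After 'pick 0': [12, 11, 0, 0]
  After 'push 8': [12, 11, 0, 0, 8]
  After 'swap': [12, 11, 0, 8, 0]
Program A final stack: [12, 11, 0, 8, 0]

Program B trace:
  After 'push 4': [4]
  After 'dup': [4, 4]
  After 'push 14': [4, 4, 14]
  After 'push -8': [4, 4, 14, -8]
  After 'eq': [4, 4, 0]
  After 'push -5': [4, 4, 0, -5]
  After 'lt': [4, 4, 0]
Program B final stack: [4, 4, 0]
Same: no

Answer: no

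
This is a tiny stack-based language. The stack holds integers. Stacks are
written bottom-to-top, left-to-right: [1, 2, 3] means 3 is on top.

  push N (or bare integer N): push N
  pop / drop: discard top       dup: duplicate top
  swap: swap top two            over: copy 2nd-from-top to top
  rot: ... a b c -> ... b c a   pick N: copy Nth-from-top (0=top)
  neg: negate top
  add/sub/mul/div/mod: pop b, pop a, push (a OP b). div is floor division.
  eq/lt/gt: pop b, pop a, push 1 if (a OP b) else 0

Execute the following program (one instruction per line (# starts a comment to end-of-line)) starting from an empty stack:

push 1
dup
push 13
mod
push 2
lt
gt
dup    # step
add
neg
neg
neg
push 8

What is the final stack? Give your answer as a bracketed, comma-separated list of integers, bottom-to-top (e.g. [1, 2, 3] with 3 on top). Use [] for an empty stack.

Answer: [0, 8]

Derivation:
After 'push 1': [1]
After 'dup': [1, 1]
After 'push 13': [1, 1, 13]
After 'mod': [1, 1]
After 'push 2': [1, 1, 2]
After 'lt': [1, 1]
After 'gt': [0]
After 'dup': [0, 0]
After 'add': [0]
After 'neg': [0]
After 'neg': [0]
After 'neg': [0]
After 'push 8': [0, 8]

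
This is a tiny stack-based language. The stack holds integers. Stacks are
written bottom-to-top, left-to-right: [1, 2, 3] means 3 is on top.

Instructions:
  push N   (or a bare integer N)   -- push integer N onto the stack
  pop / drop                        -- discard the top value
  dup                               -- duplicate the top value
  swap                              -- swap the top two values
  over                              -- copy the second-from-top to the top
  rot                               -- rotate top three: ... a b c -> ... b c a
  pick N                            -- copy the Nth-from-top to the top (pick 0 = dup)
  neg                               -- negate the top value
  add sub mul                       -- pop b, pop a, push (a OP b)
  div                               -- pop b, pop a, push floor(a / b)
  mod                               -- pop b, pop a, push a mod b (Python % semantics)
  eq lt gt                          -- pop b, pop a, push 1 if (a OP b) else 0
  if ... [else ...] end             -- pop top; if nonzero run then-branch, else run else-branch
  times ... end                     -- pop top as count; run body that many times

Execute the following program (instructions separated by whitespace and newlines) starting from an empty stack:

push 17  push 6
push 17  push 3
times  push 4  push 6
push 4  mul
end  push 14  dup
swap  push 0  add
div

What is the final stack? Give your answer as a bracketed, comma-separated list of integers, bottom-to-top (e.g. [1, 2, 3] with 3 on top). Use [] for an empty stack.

Answer: [17, 6, 17, 4, 24, 4, 24, 4, 24, 1]

Derivation:
After 'push 17': [17]
After 'push 6': [17, 6]
After 'push 17': [17, 6, 17]
After 'push 3': [17, 6, 17, 3]
After 'times': [17, 6, 17]
After 'push 4': [17, 6, 17, 4]
After 'push 6': [17, 6, 17, 4, 6]
After 'push 4': [17, 6, 17, 4, 6, 4]
After 'mul': [17, 6, 17, 4, 24]
After 'push 4': [17, 6, 17, 4, 24, 4]
After 'push 6': [17, 6, 17, 4, 24, 4, 6]
After 'push 4': [17, 6, 17, 4, 24, 4, 6, 4]
After 'mul': [17, 6, 17, 4, 24, 4, 24]
After 'push 4': [17, 6, 17, 4, 24, 4, 24, 4]
After 'push 6': [17, 6, 17, 4, 24, 4, 24, 4, 6]
After 'push 4': [17, 6, 17, 4, 24, 4, 24, 4, 6, 4]
After 'mul': [17, 6, 17, 4, 24, 4, 24, 4, 24]
After 'push 14': [17, 6, 17, 4, 24, 4, 24, 4, 24, 14]
After 'dup': [17, 6, 17, 4, 24, 4, 24, 4, 24, 14, 14]
After 'swap': [17, 6, 17, 4, 24, 4, 24, 4, 24, 14, 14]
After 'push 0': [17, 6, 17, 4, 24, 4, 24, 4, 24, 14, 14, 0]
After 'add': [17, 6, 17, 4, 24, 4, 24, 4, 24, 14, 14]
After 'div': [17, 6, 17, 4, 24, 4, 24, 4, 24, 1]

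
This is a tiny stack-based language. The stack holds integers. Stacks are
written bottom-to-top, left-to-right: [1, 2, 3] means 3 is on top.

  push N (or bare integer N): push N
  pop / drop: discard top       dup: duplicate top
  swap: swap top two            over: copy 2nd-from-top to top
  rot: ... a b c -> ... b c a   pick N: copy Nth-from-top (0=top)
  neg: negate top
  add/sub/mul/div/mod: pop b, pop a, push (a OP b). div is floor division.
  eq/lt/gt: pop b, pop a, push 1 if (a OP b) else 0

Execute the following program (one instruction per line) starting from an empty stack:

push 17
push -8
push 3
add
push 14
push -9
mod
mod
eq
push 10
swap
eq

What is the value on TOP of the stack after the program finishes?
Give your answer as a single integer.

After 'push 17': [17]
After 'push -8': [17, -8]
After 'push 3': [17, -8, 3]
After 'add': [17, -5]
After 'push 14': [17, -5, 14]
After 'push -9': [17, -5, 14, -9]
After 'mod': [17, -5, -4]
After 'mod': [17, -1]
After 'eq': [0]
After 'push 10': [0, 10]
After 'swap': [10, 0]
After 'eq': [0]

Answer: 0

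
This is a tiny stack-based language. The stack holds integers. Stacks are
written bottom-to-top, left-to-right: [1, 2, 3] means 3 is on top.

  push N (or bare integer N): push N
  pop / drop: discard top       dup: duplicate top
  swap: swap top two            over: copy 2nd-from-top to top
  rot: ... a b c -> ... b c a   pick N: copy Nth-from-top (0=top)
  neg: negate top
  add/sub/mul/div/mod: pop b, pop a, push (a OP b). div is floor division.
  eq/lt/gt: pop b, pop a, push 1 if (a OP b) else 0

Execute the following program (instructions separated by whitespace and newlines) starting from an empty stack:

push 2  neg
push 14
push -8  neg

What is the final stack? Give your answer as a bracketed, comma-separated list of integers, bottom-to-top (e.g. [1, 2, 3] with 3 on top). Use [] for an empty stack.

Answer: [-2, 14, 8]

Derivation:
After 'push 2': [2]
After 'neg': [-2]
After 'push 14': [-2, 14]
After 'push -8': [-2, 14, -8]
After 'neg': [-2, 14, 8]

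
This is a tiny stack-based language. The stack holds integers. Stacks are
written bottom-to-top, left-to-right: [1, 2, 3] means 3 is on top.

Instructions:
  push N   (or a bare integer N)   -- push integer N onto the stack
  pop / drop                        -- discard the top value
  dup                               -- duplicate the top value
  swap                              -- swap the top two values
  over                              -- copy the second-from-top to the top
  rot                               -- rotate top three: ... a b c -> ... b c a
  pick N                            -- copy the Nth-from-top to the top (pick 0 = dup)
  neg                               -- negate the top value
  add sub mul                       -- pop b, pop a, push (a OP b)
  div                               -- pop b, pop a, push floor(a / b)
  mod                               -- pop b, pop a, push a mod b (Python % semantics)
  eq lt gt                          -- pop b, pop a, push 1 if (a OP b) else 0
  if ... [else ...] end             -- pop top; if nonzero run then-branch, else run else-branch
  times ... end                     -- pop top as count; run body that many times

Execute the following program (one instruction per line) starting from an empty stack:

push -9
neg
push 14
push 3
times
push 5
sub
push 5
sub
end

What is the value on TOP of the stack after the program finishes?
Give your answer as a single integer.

After 'push -9': [-9]
After 'neg': [9]
After 'push 14': [9, 14]
After 'push 3': [9, 14, 3]
After 'times': [9, 14]
After 'push 5': [9, 14, 5]
After 'sub': [9, 9]
After 'push 5': [9, 9, 5]
After 'sub': [9, 4]
After 'push 5': [9, 4, 5]
After 'sub': [9, -1]
After 'push 5': [9, -1, 5]
After 'sub': [9, -6]
After 'push 5': [9, -6, 5]
After 'sub': [9, -11]
After 'push 5': [9, -11, 5]
After 'sub': [9, -16]

Answer: -16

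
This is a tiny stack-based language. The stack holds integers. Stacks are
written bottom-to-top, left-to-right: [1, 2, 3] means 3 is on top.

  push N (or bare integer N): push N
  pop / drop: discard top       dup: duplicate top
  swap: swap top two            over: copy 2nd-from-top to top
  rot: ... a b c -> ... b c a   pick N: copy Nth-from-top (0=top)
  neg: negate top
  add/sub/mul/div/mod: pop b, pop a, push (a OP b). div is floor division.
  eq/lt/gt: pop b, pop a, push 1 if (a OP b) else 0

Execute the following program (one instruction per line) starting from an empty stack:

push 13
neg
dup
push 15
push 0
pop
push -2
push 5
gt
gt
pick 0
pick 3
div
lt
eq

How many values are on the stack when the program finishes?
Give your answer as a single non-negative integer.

Answer: 2

Derivation:
After 'push 13': stack = [13] (depth 1)
After 'neg': stack = [-13] (depth 1)
After 'dup': stack = [-13, -13] (depth 2)
After 'push 15': stack = [-13, -13, 15] (depth 3)
After 'push 0': stack = [-13, -13, 15, 0] (depth 4)
After 'pop': stack = [-13, -13, 15] (depth 3)
After 'push -2': stack = [-13, -13, 15, -2] (depth 4)
After 'push 5': stack = [-13, -13, 15, -2, 5] (depth 5)
After 'gt': stack = [-13, -13, 15, 0] (depth 4)
After 'gt': stack = [-13, -13, 1] (depth 3)
After 'pick 0': stack = [-13, -13, 1, 1] (depth 4)
After 'pick 3': stack = [-13, -13, 1, 1, -13] (depth 5)
After 'div': stack = [-13, -13, 1, -1] (depth 4)
After 'lt': stack = [-13, -13, 0] (depth 3)
After 'eq': stack = [-13, 0] (depth 2)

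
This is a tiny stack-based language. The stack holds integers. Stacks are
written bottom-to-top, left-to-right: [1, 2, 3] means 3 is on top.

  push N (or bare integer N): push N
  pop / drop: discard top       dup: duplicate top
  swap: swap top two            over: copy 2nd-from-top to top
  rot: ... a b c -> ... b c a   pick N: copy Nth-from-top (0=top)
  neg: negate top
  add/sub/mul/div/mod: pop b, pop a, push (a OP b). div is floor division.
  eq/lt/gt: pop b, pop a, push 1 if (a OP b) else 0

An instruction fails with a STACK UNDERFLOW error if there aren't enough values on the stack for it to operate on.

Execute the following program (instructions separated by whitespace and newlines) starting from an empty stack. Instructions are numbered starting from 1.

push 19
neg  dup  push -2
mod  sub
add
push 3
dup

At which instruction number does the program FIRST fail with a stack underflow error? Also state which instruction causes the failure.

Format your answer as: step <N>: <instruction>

Step 1 ('push 19'): stack = [19], depth = 1
Step 2 ('neg'): stack = [-19], depth = 1
Step 3 ('dup'): stack = [-19, -19], depth = 2
Step 4 ('push -2'): stack = [-19, -19, -2], depth = 3
Step 5 ('mod'): stack = [-19, -1], depth = 2
Step 6 ('sub'): stack = [-18], depth = 1
Step 7 ('add'): needs 2 value(s) but depth is 1 — STACK UNDERFLOW

Answer: step 7: add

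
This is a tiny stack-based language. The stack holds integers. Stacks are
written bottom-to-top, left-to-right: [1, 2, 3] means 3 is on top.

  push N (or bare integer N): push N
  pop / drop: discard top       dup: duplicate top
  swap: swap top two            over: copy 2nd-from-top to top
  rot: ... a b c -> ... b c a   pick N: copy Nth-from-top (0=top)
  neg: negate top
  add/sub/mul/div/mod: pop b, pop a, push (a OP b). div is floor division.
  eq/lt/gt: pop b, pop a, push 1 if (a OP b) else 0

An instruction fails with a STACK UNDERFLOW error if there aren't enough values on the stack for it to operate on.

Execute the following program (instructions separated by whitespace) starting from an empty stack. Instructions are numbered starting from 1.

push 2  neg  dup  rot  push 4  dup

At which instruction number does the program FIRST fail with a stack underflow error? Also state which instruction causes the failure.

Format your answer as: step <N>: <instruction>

Step 1 ('push 2'): stack = [2], depth = 1
Step 2 ('neg'): stack = [-2], depth = 1
Step 3 ('dup'): stack = [-2, -2], depth = 2
Step 4 ('rot'): needs 3 value(s) but depth is 2 — STACK UNDERFLOW

Answer: step 4: rot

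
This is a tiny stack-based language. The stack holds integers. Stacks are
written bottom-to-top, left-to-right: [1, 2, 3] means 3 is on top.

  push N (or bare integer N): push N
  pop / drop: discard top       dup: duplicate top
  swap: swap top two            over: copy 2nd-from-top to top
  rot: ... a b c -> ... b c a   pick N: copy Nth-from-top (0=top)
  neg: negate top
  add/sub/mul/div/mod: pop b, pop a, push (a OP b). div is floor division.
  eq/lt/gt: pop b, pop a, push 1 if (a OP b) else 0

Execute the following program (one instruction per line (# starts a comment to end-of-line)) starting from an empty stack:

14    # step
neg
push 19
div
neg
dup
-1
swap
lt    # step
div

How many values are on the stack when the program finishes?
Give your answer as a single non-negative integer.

Answer: 1

Derivation:
After 'push 14': stack = [14] (depth 1)
After 'neg': stack = [-14] (depth 1)
After 'push 19': stack = [-14, 19] (depth 2)
After 'div': stack = [-1] (depth 1)
After 'neg': stack = [1] (depth 1)
After 'dup': stack = [1, 1] (depth 2)
After 'push -1': stack = [1, 1, -1] (depth 3)
After 'swap': stack = [1, -1, 1] (depth 3)
After 'lt': stack = [1, 1] (depth 2)
After 'div': stack = [1] (depth 1)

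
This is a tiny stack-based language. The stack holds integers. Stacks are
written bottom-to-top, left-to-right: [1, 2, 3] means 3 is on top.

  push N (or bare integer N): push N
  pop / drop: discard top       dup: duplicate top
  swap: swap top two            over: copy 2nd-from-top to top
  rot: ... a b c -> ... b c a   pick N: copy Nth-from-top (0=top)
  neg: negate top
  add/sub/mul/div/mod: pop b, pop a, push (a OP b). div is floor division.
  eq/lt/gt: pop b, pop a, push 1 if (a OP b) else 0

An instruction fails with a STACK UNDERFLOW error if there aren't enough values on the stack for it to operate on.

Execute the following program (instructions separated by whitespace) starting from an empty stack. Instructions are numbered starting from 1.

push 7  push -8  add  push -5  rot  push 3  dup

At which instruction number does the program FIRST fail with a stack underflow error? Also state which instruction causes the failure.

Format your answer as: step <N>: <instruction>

Step 1 ('push 7'): stack = [7], depth = 1
Step 2 ('push -8'): stack = [7, -8], depth = 2
Step 3 ('add'): stack = [-1], depth = 1
Step 4 ('push -5'): stack = [-1, -5], depth = 2
Step 5 ('rot'): needs 3 value(s) but depth is 2 — STACK UNDERFLOW

Answer: step 5: rot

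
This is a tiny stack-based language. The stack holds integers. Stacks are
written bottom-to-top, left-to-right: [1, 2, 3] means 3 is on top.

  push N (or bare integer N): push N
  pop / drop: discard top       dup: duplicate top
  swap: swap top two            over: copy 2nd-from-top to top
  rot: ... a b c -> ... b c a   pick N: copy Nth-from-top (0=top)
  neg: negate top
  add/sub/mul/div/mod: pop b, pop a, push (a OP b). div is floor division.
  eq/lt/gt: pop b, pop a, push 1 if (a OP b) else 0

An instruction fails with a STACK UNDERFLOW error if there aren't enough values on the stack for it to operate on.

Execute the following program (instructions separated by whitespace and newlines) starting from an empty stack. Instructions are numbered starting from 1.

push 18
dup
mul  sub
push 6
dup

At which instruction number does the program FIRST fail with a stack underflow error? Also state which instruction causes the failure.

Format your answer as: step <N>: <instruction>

Answer: step 4: sub

Derivation:
Step 1 ('push 18'): stack = [18], depth = 1
Step 2 ('dup'): stack = [18, 18], depth = 2
Step 3 ('mul'): stack = [324], depth = 1
Step 4 ('sub'): needs 2 value(s) but depth is 1 — STACK UNDERFLOW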